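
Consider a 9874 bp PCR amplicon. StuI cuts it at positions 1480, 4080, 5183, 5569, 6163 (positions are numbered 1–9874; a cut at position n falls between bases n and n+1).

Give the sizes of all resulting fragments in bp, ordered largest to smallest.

3711, 2600, 1480, 1103, 594, 386 bp

Linear molecule, 5 cuts → 6 fragments:
  1480 − 0 = 1480 bp
  4080 − 1480 = 2600 bp
  5183 − 4080 = 1103 bp
  5569 − 5183 = 386 bp
  6163 − 5569 = 594 bp
  9874 − 6163 = 3711 bp
Sorted largest to smallest: 3711, 2600, 1480, 1103, 594, 386 bp.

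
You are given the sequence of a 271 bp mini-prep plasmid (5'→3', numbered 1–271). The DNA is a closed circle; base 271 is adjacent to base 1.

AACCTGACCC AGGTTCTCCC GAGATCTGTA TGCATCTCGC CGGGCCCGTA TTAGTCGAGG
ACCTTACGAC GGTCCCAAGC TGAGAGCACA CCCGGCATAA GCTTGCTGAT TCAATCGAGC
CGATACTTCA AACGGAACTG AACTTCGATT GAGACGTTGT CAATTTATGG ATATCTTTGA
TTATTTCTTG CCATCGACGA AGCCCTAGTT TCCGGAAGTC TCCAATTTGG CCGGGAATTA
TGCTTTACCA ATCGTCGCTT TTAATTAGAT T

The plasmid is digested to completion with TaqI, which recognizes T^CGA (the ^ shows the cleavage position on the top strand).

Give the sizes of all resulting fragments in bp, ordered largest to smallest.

132, 60, 49, 30 bp

TaqI sites (TCGA) start at positions 55, 115, 145, 194.
TaqI cuts after the first base of each site, so after positions 55, 115, 145, 194.
Circular molecule, 4 cuts → 4 fragments:
  56–115 → 60 bp
  116–145 → 30 bp
  146–194 → 49 bp
  195–271 then 1–55 → 77 + 55 = 132 bp
Sorted largest to smallest: 132, 60, 49, 30 bp.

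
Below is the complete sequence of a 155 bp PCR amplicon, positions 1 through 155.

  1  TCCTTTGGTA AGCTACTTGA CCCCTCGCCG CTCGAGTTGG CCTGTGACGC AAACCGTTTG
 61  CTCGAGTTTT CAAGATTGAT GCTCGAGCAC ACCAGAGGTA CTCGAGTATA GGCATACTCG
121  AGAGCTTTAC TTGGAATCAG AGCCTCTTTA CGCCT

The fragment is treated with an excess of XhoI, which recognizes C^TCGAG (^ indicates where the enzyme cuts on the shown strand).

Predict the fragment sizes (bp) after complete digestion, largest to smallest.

38, 31, 30, 21, 19, 16 bp

XhoI sites (CTCGAG) start at positions 31, 61, 82, 101, 117.
XhoI cuts after the first base of each site, so after positions 31, 61, 82, 101, 117.
Linear molecule, 5 cuts → 6 fragments:
  1–31 → 31 bp
  32–61 → 30 bp
  62–82 → 21 bp
  83–101 → 19 bp
  102–117 → 16 bp
  118–155 → 38 bp
Sorted largest to smallest: 38, 31, 30, 21, 19, 16 bp.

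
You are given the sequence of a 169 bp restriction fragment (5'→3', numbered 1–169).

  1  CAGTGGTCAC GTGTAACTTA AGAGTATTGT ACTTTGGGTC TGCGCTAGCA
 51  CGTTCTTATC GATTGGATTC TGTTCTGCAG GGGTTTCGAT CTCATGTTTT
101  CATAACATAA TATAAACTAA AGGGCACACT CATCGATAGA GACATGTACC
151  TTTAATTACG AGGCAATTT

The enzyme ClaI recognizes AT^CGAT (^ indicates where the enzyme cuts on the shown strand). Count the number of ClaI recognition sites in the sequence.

ATCGAT occurs starting at positions 58, 132.
ClaI cuts at 2 sites.

2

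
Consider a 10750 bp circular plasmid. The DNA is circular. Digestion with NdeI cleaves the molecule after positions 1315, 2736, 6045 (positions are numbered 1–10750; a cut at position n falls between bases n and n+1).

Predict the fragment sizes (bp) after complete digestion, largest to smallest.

6020, 3309, 1421 bp

Circular molecule, 3 cuts → 3 fragments:
  2736 − 1315 = 1421 bp
  6045 − 2736 = 3309 bp
  wrap: 10750 − 6045 + 1315 = 6020 bp
Sorted largest to smallest: 6020, 3309, 1421 bp.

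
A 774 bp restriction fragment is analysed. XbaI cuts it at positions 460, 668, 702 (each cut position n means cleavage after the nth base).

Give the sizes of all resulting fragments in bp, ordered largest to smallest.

460, 208, 72, 34 bp

Linear molecule, 3 cuts → 4 fragments:
  460 − 0 = 460 bp
  668 − 460 = 208 bp
  702 − 668 = 34 bp
  774 − 702 = 72 bp
Sorted largest to smallest: 460, 208, 72, 34 bp.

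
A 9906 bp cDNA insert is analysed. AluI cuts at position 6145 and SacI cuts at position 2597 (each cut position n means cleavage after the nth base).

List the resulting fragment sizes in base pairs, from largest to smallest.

3761, 3548, 2597 bp

Combined cut positions (sorted): 2597, 6145.
Linear molecule, 2 cuts → 3 fragments:
  2597 − 0 = 2597 bp
  6145 − 2597 = 3548 bp
  9906 − 6145 = 3761 bp
Sorted largest to smallest: 3761, 3548, 2597 bp.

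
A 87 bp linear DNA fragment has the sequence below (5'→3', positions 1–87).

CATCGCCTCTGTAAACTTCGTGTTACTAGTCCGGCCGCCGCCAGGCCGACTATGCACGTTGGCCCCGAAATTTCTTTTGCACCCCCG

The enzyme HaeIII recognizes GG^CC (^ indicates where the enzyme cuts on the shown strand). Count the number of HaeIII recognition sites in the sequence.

GGCC occurs starting at positions 33, 44, 61.
HaeIII cuts at 3 sites.

3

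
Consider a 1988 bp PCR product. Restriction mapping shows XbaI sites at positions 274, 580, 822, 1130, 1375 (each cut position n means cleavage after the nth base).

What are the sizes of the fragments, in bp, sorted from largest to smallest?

Linear molecule, 5 cuts → 6 fragments:
  274 − 0 = 274 bp
  580 − 274 = 306 bp
  822 − 580 = 242 bp
  1130 − 822 = 308 bp
  1375 − 1130 = 245 bp
  1988 − 1375 = 613 bp
Sorted largest to smallest: 613, 308, 306, 274, 245, 242 bp.

613, 308, 306, 274, 245, 242 bp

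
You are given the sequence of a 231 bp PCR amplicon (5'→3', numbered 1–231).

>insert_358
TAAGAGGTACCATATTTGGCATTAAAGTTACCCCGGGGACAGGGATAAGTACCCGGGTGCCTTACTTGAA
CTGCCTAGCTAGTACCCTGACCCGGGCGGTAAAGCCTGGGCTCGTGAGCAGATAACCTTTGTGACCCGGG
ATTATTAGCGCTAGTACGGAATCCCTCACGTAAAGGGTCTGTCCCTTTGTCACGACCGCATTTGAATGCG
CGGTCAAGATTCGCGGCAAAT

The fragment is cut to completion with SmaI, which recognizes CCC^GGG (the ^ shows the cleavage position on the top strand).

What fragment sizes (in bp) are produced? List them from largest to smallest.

94, 44, 39, 34, 20 bp

SmaI sites (CCCGGG) start at positions 32, 52, 91, 135.
SmaI cuts after base 3 of each site, so after positions 34, 54, 93, 137.
Linear molecule, 4 cuts → 5 fragments:
  1–34 → 34 bp
  35–54 → 20 bp
  55–93 → 39 bp
  94–137 → 44 bp
  138–231 → 94 bp
Sorted largest to smallest: 94, 44, 39, 34, 20 bp.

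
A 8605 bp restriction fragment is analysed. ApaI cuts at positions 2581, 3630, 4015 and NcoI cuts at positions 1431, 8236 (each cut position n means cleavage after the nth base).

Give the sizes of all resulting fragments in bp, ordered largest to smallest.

Combined cut positions (sorted): 1431, 2581, 3630, 4015, 8236.
Linear molecule, 5 cuts → 6 fragments:
  1431 − 0 = 1431 bp
  2581 − 1431 = 1150 bp
  3630 − 2581 = 1049 bp
  4015 − 3630 = 385 bp
  8236 − 4015 = 4221 bp
  8605 − 8236 = 369 bp
Sorted largest to smallest: 4221, 1431, 1150, 1049, 385, 369 bp.

4221, 1431, 1150, 1049, 385, 369 bp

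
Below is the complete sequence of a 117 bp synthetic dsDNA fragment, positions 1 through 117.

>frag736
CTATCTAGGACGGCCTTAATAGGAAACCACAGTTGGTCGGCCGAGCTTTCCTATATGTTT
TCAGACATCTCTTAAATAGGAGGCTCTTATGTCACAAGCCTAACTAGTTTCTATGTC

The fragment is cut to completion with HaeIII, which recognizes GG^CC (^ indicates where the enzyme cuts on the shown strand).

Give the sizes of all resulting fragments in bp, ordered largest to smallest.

77, 27, 13 bp

HaeIII sites (GGCC) start at positions 12, 39.
HaeIII cuts after base 2 of each site, so after positions 13, 40.
Linear molecule, 2 cuts → 3 fragments:
  1–13 → 13 bp
  14–40 → 27 bp
  41–117 → 77 bp
Sorted largest to smallest: 77, 27, 13 bp.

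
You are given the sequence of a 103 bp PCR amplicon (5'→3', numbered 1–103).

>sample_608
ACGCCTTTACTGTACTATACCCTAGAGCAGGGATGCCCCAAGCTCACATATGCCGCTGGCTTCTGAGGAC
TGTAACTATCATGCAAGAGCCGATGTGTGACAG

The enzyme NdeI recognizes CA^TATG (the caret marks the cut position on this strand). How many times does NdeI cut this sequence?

1

CATATG occurs starting at position 47.
NdeI cuts at 1 site.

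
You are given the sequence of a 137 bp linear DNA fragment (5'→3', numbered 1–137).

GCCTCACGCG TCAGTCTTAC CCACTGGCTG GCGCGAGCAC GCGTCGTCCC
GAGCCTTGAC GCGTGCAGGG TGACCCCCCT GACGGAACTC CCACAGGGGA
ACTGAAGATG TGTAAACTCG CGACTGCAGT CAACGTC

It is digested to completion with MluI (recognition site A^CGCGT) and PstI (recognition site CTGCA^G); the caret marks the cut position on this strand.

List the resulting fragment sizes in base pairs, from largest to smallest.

MluI sites (ACGCGT) start at positions 6, 39, 59.
MluI cuts after the first base of each site, so after positions 6, 39, 59.
The PstI site (CTGCAG) starts at position 124.
PstI cuts after base 5 of each site (before the last base), so after position 128.
Combined cut positions: 6, 39, 59, 128.
Linear molecule, 4 cuts → 5 fragments:
  1–6 → 6 bp
  7–39 → 33 bp
  40–59 → 20 bp
  60–128 → 69 bp
  129–137 → 9 bp
Sorted largest to smallest: 69, 33, 20, 9, 6 bp.

69, 33, 20, 9, 6 bp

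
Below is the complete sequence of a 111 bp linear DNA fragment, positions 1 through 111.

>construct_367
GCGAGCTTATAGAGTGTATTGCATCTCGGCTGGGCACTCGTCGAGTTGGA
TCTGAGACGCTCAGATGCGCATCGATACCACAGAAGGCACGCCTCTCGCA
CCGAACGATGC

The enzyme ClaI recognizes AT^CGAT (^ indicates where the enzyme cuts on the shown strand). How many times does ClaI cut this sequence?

ATCGAT occurs starting at position 71.
ClaI cuts at 1 site.

1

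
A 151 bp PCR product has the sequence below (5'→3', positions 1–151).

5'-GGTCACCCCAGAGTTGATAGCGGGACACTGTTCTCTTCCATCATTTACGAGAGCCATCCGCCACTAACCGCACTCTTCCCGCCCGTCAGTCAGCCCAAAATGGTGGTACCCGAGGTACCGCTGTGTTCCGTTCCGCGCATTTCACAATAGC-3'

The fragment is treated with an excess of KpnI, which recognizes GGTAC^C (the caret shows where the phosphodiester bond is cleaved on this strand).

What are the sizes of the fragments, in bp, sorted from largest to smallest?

109, 33, 9 bp

KpnI sites (GGTACC) start at positions 105, 114.
KpnI cuts after base 5 of each site (before the last base), so after positions 109, 118.
Linear molecule, 2 cuts → 3 fragments:
  1–109 → 109 bp
  110–118 → 9 bp
  119–151 → 33 bp
Sorted largest to smallest: 109, 33, 9 bp.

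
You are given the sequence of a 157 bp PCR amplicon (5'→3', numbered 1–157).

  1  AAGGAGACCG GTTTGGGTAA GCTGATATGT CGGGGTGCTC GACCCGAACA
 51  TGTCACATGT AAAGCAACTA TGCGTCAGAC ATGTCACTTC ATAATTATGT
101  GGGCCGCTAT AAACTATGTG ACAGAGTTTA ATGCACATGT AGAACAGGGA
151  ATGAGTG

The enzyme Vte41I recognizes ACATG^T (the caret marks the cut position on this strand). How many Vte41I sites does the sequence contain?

4

ACATGT occurs starting at positions 48, 55, 79, 135.
Vte41I cuts at 4 sites.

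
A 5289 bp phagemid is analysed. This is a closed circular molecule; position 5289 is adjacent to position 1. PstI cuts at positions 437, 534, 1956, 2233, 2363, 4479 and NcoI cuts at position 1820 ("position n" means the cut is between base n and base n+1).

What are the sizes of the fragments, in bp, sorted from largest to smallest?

2116, 1286, 1247, 277, 136, 130, 97 bp

Combined cut positions (sorted): 437, 534, 1820, 1956, 2233, 2363, 4479.
Circular molecule, 7 cuts → 7 fragments:
  534 − 437 = 97 bp
  1820 − 534 = 1286 bp
  1956 − 1820 = 136 bp
  2233 − 1956 = 277 bp
  2363 − 2233 = 130 bp
  4479 − 2363 = 2116 bp
  wrap: 5289 − 4479 + 437 = 1247 bp
Sorted largest to smallest: 2116, 1286, 1247, 277, 136, 130, 97 bp.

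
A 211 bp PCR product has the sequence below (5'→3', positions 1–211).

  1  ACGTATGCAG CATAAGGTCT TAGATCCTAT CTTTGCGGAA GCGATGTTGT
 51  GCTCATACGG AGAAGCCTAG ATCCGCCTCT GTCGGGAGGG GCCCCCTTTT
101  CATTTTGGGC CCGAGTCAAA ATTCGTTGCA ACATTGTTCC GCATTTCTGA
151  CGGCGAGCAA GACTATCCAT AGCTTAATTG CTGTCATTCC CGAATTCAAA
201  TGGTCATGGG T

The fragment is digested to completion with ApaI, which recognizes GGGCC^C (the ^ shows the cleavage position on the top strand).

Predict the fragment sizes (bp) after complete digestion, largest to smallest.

ApaI sites (GGGCCC) start at positions 89, 107.
ApaI cuts after base 5 of each site (before the last base), so after positions 93, 111.
Linear molecule, 2 cuts → 3 fragments:
  1–93 → 93 bp
  94–111 → 18 bp
  112–211 → 100 bp
Sorted largest to smallest: 100, 93, 18 bp.

100, 93, 18 bp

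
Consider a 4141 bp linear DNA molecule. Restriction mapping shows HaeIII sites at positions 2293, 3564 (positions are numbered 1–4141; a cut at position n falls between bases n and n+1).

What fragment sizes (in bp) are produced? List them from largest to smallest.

Linear molecule, 2 cuts → 3 fragments:
  2293 − 0 = 2293 bp
  3564 − 2293 = 1271 bp
  4141 − 3564 = 577 bp
Sorted largest to smallest: 2293, 1271, 577 bp.

2293, 1271, 577 bp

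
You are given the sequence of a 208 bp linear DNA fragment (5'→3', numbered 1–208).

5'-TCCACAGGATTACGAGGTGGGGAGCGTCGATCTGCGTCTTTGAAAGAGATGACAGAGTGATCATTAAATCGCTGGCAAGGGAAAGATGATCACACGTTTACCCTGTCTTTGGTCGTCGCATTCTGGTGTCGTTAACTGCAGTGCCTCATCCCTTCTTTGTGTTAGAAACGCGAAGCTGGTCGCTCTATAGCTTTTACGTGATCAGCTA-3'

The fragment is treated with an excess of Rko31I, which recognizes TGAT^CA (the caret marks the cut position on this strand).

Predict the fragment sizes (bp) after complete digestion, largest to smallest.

Rko31I sites (TGATCA) start at positions 58, 87, 199.
Rko31I cuts after base 4 of each site, so after positions 61, 90, 202.
Linear molecule, 3 cuts → 4 fragments:
  1–61 → 61 bp
  62–90 → 29 bp
  91–202 → 112 bp
  203–208 → 6 bp
Sorted largest to smallest: 112, 61, 29, 6 bp.

112, 61, 29, 6 bp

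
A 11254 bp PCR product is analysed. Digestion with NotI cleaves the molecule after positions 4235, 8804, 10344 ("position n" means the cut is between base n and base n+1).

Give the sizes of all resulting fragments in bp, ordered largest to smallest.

Linear molecule, 3 cuts → 4 fragments:
  4235 − 0 = 4235 bp
  8804 − 4235 = 4569 bp
  10344 − 8804 = 1540 bp
  11254 − 10344 = 910 bp
Sorted largest to smallest: 4569, 4235, 1540, 910 bp.

4569, 4235, 1540, 910 bp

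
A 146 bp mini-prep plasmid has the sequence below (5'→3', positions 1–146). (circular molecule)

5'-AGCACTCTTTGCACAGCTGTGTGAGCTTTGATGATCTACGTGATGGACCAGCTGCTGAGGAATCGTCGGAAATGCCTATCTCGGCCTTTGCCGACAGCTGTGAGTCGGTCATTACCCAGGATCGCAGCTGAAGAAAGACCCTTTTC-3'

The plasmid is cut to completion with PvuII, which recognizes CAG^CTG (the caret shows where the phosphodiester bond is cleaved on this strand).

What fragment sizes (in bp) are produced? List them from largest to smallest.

46, 35, 35, 30 bp

PvuII sites (CAGCTG) start at positions 14, 49, 95, 125.
PvuII cuts after base 3 of each site, so after positions 16, 51, 97, 127.
Circular molecule, 4 cuts → 4 fragments:
  17–51 → 35 bp
  52–97 → 46 bp
  98–127 → 30 bp
  128–146 then 1–16 → 19 + 16 = 35 bp
Sorted largest to smallest: 46, 35, 35, 30 bp.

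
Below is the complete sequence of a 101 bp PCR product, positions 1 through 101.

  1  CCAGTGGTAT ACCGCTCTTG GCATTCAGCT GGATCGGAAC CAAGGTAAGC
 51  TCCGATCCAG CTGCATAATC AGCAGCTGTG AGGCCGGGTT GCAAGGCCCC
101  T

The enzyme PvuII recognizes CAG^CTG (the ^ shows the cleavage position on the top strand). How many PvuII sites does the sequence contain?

3

CAGCTG occurs starting at positions 26, 58, 73.
PvuII cuts at 3 sites.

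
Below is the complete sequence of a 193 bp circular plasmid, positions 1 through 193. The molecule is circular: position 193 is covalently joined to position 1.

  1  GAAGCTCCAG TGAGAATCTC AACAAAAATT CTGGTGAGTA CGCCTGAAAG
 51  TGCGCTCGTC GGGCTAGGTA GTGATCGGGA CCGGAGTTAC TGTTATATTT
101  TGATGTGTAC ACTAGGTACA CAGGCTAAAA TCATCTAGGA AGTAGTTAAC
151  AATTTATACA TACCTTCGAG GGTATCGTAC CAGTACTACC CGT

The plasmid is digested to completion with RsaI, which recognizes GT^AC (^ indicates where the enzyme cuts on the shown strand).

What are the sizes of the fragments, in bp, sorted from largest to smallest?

RsaI sites (GTAC) start at positions 38, 107, 116, 177, 183.
RsaI cuts after base 2 of each site, so after positions 39, 108, 117, 178, 184.
Circular molecule, 5 cuts → 5 fragments:
  40–108 → 69 bp
  109–117 → 9 bp
  118–178 → 61 bp
  179–184 → 6 bp
  185–193 then 1–39 → 9 + 39 = 48 bp
Sorted largest to smallest: 69, 61, 48, 9, 6 bp.

69, 61, 48, 9, 6 bp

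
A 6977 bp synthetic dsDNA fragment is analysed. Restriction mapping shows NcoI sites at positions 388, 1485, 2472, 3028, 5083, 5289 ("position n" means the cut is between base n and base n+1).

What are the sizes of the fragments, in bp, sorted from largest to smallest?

2055, 1688, 1097, 987, 556, 388, 206 bp

Linear molecule, 6 cuts → 7 fragments:
  388 − 0 = 388 bp
  1485 − 388 = 1097 bp
  2472 − 1485 = 987 bp
  3028 − 2472 = 556 bp
  5083 − 3028 = 2055 bp
  5289 − 5083 = 206 bp
  6977 − 5289 = 1688 bp
Sorted largest to smallest: 2055, 1688, 1097, 987, 556, 388, 206 bp.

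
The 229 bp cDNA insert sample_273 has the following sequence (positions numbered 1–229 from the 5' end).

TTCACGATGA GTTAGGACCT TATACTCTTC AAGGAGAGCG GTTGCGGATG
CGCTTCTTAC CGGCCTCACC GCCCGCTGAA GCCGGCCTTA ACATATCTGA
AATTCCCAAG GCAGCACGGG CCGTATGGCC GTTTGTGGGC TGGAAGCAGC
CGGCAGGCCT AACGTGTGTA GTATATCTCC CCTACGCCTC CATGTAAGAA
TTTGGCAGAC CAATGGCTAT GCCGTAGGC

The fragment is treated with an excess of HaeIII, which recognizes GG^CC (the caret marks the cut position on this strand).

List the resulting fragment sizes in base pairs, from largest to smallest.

72, 63, 35, 29, 22, 8 bp

HaeIII sites (GGCC) start at positions 62, 84, 119, 127, 156.
HaeIII cuts after base 2 of each site, so after positions 63, 85, 120, 128, 157.
Linear molecule, 5 cuts → 6 fragments:
  1–63 → 63 bp
  64–85 → 22 bp
  86–120 → 35 bp
  121–128 → 8 bp
  129–157 → 29 bp
  158–229 → 72 bp
Sorted largest to smallest: 72, 63, 35, 29, 22, 8 bp.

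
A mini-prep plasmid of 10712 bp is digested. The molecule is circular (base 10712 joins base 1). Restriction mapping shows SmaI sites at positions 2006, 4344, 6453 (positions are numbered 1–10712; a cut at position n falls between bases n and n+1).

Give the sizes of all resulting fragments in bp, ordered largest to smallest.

6265, 2338, 2109 bp

Circular molecule, 3 cuts → 3 fragments:
  4344 − 2006 = 2338 bp
  6453 − 4344 = 2109 bp
  wrap: 10712 − 6453 + 2006 = 6265 bp
Sorted largest to smallest: 6265, 2338, 2109 bp.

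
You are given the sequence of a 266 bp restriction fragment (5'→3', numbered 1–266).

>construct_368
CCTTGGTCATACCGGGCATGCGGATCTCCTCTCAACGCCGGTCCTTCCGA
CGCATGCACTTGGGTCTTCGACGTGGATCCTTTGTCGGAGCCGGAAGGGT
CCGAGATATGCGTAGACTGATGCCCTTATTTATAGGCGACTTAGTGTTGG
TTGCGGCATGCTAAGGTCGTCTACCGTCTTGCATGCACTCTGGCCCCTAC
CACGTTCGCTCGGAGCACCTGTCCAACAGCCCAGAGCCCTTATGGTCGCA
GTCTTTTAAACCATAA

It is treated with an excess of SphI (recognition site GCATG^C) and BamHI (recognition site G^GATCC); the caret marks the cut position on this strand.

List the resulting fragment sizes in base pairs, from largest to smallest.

85, 81, 36, 25, 20, 19 bp

SphI sites (GCATGC) start at positions 16, 52, 156, 181.
SphI cuts after base 5 of each site (before the last base), so after positions 20, 56, 160, 185.
The BamHI site (GGATCC) starts at position 75.
BamHI cuts after the first base of each site, so after position 75.
Combined cut positions: 20, 56, 75, 160, 185.
Linear molecule, 5 cuts → 6 fragments:
  1–20 → 20 bp
  21–56 → 36 bp
  57–75 → 19 bp
  76–160 → 85 bp
  161–185 → 25 bp
  186–266 → 81 bp
Sorted largest to smallest: 85, 81, 36, 25, 20, 19 bp.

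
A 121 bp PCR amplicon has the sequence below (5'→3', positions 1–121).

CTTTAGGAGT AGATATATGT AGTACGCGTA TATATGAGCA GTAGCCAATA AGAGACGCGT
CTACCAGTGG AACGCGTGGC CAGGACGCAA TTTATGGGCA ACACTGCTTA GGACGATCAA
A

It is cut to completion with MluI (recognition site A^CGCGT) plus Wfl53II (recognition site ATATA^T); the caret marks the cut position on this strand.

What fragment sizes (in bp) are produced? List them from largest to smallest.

49, 21, 17, 17, 10, 7 bp

MluI sites (ACGCGT) start at positions 24, 55, 72.
MluI cuts after the first base of each site, so after positions 24, 55, 72.
Wfl53II sites (ATATAT) start at positions 13, 30.
Wfl53II cuts after base 5 of each site (before the last base), so after positions 17, 34.
Combined cut positions: 17, 24, 34, 55, 72.
Linear molecule, 5 cuts → 6 fragments:
  1–17 → 17 bp
  18–24 → 7 bp
  25–34 → 10 bp
  35–55 → 21 bp
  56–72 → 17 bp
  73–121 → 49 bp
Sorted largest to smallest: 49, 21, 17, 17, 10, 7 bp.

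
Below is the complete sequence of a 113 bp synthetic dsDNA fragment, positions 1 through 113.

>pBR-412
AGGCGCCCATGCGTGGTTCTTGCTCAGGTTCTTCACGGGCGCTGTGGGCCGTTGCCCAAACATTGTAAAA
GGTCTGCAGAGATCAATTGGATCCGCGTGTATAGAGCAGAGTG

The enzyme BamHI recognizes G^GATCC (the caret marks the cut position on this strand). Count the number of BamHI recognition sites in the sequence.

GGATCC occurs starting at position 89.
BamHI cuts at 1 site.

1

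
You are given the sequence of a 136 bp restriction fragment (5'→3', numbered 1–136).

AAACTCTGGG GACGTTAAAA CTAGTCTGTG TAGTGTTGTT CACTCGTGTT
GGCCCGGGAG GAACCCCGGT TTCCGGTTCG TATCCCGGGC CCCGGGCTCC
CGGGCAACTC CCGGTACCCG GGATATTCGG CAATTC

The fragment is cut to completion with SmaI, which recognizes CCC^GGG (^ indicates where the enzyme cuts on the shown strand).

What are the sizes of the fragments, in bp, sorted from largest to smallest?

55, 31, 18, 17, 8, 7 bp

SmaI sites (CCCGGG) start at positions 53, 84, 91, 99, 117.
SmaI cuts after base 3 of each site, so after positions 55, 86, 93, 101, 119.
Linear molecule, 5 cuts → 6 fragments:
  1–55 → 55 bp
  56–86 → 31 bp
  87–93 → 7 bp
  94–101 → 8 bp
  102–119 → 18 bp
  120–136 → 17 bp
Sorted largest to smallest: 55, 31, 18, 17, 8, 7 bp.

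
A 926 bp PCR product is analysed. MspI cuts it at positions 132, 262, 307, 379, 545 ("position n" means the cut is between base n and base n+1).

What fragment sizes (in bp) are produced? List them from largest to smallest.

381, 166, 132, 130, 72, 45 bp

Linear molecule, 5 cuts → 6 fragments:
  132 − 0 = 132 bp
  262 − 132 = 130 bp
  307 − 262 = 45 bp
  379 − 307 = 72 bp
  545 − 379 = 166 bp
  926 − 545 = 381 bp
Sorted largest to smallest: 381, 166, 132, 130, 72, 45 bp.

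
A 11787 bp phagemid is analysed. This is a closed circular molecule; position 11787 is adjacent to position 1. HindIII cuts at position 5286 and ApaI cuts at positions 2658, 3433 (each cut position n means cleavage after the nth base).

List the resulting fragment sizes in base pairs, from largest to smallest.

Combined cut positions (sorted): 2658, 3433, 5286.
Circular molecule, 3 cuts → 3 fragments:
  3433 − 2658 = 775 bp
  5286 − 3433 = 1853 bp
  wrap: 11787 − 5286 + 2658 = 9159 bp
Sorted largest to smallest: 9159, 1853, 775 bp.

9159, 1853, 775 bp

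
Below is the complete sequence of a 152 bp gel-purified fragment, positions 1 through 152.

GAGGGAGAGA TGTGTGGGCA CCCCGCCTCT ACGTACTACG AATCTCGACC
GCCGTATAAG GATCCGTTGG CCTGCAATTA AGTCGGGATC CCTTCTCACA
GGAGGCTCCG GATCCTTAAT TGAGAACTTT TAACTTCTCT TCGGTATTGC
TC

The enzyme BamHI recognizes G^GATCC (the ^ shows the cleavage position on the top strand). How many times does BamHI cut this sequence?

3

GGATCC occurs starting at positions 60, 86, 110.
BamHI cuts at 3 sites.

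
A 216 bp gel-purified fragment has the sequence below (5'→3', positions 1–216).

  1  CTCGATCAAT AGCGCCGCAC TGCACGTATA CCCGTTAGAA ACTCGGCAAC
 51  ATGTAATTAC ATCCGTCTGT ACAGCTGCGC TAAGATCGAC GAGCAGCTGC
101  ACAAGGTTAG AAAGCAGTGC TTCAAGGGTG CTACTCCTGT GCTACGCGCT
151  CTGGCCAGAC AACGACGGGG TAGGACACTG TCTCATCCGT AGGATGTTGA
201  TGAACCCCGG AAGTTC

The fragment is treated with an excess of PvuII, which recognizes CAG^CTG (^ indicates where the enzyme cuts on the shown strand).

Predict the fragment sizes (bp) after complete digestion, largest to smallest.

120, 74, 22 bp

PvuII sites (CAGCTG) start at positions 72, 94.
PvuII cuts after base 3 of each site, so after positions 74, 96.
Linear molecule, 2 cuts → 3 fragments:
  1–74 → 74 bp
  75–96 → 22 bp
  97–216 → 120 bp
Sorted largest to smallest: 120, 74, 22 bp.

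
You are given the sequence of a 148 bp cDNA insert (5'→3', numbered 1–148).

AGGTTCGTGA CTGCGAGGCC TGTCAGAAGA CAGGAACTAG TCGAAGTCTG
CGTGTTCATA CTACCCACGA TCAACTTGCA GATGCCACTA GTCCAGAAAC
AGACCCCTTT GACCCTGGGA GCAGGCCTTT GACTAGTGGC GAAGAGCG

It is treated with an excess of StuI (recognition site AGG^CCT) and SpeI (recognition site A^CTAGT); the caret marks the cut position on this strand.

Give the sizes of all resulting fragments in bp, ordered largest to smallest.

StuI sites (AGGCCT) start at positions 16, 123.
StuI cuts after base 3 of each site, so after positions 18, 125.
SpeI sites (ACTAGT) start at positions 36, 87, 132.
SpeI cuts after the first base of each site, so after positions 36, 87, 132.
Combined cut positions: 18, 36, 87, 125, 132.
Linear molecule, 5 cuts → 6 fragments:
  1–18 → 18 bp
  19–36 → 18 bp
  37–87 → 51 bp
  88–125 → 38 bp
  126–132 → 7 bp
  133–148 → 16 bp
Sorted largest to smallest: 51, 38, 18, 18, 16, 7 bp.

51, 38, 18, 18, 16, 7 bp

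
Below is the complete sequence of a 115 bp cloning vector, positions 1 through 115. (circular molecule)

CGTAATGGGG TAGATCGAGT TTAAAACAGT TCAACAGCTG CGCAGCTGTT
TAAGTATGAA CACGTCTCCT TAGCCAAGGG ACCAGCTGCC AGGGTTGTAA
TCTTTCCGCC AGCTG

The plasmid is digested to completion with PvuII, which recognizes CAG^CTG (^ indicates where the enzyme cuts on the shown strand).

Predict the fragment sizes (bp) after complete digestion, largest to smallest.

40, 40, 27, 8 bp

PvuII sites (CAGCTG) start at positions 35, 43, 83, 110.
PvuII cuts after base 3 of each site, so after positions 37, 45, 85, 112.
Circular molecule, 4 cuts → 4 fragments:
  38–45 → 8 bp
  46–85 → 40 bp
  86–112 → 27 bp
  113–115 then 1–37 → 3 + 37 = 40 bp
Sorted largest to smallest: 40, 40, 27, 8 bp.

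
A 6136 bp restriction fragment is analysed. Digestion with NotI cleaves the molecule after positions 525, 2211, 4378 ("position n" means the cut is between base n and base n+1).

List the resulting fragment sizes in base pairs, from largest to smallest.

Linear molecule, 3 cuts → 4 fragments:
  525 − 0 = 525 bp
  2211 − 525 = 1686 bp
  4378 − 2211 = 2167 bp
  6136 − 4378 = 1758 bp
Sorted largest to smallest: 2167, 1758, 1686, 525 bp.

2167, 1758, 1686, 525 bp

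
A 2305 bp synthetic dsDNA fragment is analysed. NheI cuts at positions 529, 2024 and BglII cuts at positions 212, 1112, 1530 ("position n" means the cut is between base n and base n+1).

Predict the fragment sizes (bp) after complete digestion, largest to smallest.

583, 494, 418, 317, 281, 212 bp

Combined cut positions (sorted): 212, 529, 1112, 1530, 2024.
Linear molecule, 5 cuts → 6 fragments:
  212 − 0 = 212 bp
  529 − 212 = 317 bp
  1112 − 529 = 583 bp
  1530 − 1112 = 418 bp
  2024 − 1530 = 494 bp
  2305 − 2024 = 281 bp
Sorted largest to smallest: 583, 494, 418, 317, 281, 212 bp.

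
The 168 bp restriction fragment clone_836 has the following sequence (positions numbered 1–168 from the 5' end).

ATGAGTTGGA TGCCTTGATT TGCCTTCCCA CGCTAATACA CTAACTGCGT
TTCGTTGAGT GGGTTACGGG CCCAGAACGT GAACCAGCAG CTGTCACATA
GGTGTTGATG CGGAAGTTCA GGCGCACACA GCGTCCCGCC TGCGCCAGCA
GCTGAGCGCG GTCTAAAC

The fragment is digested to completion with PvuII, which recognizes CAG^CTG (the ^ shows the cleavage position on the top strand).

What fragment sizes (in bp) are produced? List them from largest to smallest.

PvuII sites (CAGCTG) start at positions 88, 149.
PvuII cuts after base 3 of each site, so after positions 90, 151.
Linear molecule, 2 cuts → 3 fragments:
  1–90 → 90 bp
  91–151 → 61 bp
  152–168 → 17 bp
Sorted largest to smallest: 90, 61, 17 bp.

90, 61, 17 bp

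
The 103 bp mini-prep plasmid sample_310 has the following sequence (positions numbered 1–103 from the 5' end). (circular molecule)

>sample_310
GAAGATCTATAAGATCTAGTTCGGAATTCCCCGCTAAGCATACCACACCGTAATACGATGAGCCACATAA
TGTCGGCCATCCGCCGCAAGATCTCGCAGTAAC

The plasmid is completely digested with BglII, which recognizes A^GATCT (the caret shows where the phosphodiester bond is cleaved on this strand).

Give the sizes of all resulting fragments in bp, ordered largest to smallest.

BglII sites (AGATCT) start at positions 3, 12, 89.
BglII cuts after the first base of each site, so after positions 3, 12, 89.
Circular molecule, 3 cuts → 3 fragments:
  4–12 → 9 bp
  13–89 → 77 bp
  90–103 then 1–3 → 14 + 3 = 17 bp
Sorted largest to smallest: 77, 17, 9 bp.

77, 17, 9 bp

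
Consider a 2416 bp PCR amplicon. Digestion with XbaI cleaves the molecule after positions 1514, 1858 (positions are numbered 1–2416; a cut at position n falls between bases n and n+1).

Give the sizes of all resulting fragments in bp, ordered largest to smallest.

Linear molecule, 2 cuts → 3 fragments:
  1514 − 0 = 1514 bp
  1858 − 1514 = 344 bp
  2416 − 1858 = 558 bp
Sorted largest to smallest: 1514, 558, 344 bp.

1514, 558, 344 bp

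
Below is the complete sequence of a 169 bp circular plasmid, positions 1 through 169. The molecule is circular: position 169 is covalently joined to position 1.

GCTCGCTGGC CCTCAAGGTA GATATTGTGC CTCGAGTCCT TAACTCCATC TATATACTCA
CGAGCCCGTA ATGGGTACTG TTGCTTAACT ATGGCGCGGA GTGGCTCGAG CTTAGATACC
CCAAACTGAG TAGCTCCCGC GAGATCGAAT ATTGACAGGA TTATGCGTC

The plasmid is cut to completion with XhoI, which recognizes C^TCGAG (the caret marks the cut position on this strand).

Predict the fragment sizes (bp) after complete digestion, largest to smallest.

95, 74 bp

XhoI sites (CTCGAG) start at positions 31, 105.
XhoI cuts after the first base of each site, so after positions 31, 105.
Circular molecule, 2 cuts → 2 fragments:
  32–105 → 74 bp
  106–169 then 1–31 → 64 + 31 = 95 bp
Sorted largest to smallest: 95, 74 bp.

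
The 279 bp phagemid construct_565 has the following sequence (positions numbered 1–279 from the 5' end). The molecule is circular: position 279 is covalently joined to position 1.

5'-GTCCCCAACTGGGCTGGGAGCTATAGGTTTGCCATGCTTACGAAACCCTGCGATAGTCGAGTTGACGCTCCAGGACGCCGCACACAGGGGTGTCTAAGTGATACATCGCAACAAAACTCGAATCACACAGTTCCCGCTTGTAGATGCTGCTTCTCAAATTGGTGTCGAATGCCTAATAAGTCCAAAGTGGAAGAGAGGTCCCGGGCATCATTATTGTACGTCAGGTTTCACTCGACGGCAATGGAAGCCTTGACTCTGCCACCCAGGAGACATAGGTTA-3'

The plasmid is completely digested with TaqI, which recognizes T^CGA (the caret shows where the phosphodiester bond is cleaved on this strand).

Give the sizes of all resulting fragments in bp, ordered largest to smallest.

104, 67, 61, 47 bp

TaqI sites (TCGA) start at positions 57, 118, 165, 232.
TaqI cuts after the first base of each site, so after positions 57, 118, 165, 232.
Circular molecule, 4 cuts → 4 fragments:
  58–118 → 61 bp
  119–165 → 47 bp
  166–232 → 67 bp
  233–279 then 1–57 → 47 + 57 = 104 bp
Sorted largest to smallest: 104, 67, 61, 47 bp.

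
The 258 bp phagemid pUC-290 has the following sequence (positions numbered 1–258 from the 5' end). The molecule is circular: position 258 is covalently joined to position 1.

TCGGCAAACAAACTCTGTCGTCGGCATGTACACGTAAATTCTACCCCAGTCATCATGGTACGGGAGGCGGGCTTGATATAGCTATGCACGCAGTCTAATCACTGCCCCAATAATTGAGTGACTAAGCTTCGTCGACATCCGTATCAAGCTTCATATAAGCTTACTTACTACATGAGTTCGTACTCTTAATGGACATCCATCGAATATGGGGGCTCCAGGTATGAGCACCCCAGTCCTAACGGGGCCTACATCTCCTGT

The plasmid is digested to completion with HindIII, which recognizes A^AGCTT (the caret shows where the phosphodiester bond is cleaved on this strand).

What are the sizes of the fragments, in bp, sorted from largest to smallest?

225, 22, 11 bp

HindIII sites (AAGCTT) start at positions 124, 146, 157.
HindIII cuts after the first base of each site, so after positions 124, 146, 157.
Circular molecule, 3 cuts → 3 fragments:
  125–146 → 22 bp
  147–157 → 11 bp
  158–258 then 1–124 → 101 + 124 = 225 bp
Sorted largest to smallest: 225, 22, 11 bp.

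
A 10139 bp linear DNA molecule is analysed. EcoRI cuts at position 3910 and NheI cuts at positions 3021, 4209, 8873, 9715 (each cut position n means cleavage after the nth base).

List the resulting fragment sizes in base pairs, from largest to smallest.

4664, 3021, 889, 842, 424, 299 bp

Combined cut positions (sorted): 3021, 3910, 4209, 8873, 9715.
Linear molecule, 5 cuts → 6 fragments:
  3021 − 0 = 3021 bp
  3910 − 3021 = 889 bp
  4209 − 3910 = 299 bp
  8873 − 4209 = 4664 bp
  9715 − 8873 = 842 bp
  10139 − 9715 = 424 bp
Sorted largest to smallest: 4664, 3021, 889, 842, 424, 299 bp.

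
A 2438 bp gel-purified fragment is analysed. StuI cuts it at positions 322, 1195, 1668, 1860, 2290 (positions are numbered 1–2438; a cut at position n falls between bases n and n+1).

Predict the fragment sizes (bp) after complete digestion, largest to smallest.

873, 473, 430, 322, 192, 148 bp

Linear molecule, 5 cuts → 6 fragments:
  322 − 0 = 322 bp
  1195 − 322 = 873 bp
  1668 − 1195 = 473 bp
  1860 − 1668 = 192 bp
  2290 − 1860 = 430 bp
  2438 − 2290 = 148 bp
Sorted largest to smallest: 873, 473, 430, 322, 192, 148 bp.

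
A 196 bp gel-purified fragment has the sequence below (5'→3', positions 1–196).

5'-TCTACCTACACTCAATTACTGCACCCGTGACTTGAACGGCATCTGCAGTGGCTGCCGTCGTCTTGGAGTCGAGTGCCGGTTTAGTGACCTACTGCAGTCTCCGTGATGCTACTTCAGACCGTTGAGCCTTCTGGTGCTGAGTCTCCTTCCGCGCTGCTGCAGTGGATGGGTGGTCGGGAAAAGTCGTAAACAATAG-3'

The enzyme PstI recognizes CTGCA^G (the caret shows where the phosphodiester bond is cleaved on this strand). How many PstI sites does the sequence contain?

CTGCAG occurs starting at positions 43, 92, 157.
PstI cuts at 3 sites.

3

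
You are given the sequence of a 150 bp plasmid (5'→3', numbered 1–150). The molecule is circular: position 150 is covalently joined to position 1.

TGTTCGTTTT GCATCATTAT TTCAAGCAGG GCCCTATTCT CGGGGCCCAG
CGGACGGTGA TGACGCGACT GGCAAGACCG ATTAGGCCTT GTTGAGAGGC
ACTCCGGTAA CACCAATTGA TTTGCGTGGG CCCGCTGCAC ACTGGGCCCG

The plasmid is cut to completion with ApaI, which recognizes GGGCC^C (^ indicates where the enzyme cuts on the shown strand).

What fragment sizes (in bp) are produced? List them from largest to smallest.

85, 35, 16, 14 bp

ApaI sites (GGGCCC) start at positions 29, 43, 128, 144.
ApaI cuts after base 5 of each site (before the last base), so after positions 33, 47, 132, 148.
Circular molecule, 4 cuts → 4 fragments:
  34–47 → 14 bp
  48–132 → 85 bp
  133–148 → 16 bp
  149–150 then 1–33 → 2 + 33 = 35 bp
Sorted largest to smallest: 85, 35, 16, 14 bp.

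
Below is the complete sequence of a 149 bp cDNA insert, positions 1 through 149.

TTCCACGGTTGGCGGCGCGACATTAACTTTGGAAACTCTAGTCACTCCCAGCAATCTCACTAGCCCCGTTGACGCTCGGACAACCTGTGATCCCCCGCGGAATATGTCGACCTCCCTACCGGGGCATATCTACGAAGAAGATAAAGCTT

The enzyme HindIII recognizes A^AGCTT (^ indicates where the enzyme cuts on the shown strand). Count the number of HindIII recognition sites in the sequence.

AAGCTT occurs starting at position 144.
HindIII cuts at 1 site.

1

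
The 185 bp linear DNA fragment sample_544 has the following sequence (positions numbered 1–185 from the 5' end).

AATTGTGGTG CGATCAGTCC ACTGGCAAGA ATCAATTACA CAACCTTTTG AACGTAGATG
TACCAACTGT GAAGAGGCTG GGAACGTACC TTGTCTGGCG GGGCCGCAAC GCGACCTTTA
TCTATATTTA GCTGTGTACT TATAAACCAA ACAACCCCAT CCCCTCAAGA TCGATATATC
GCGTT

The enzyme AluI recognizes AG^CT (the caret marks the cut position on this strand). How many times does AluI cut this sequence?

1

AGCT occurs starting at position 130.
AluI cuts at 1 site.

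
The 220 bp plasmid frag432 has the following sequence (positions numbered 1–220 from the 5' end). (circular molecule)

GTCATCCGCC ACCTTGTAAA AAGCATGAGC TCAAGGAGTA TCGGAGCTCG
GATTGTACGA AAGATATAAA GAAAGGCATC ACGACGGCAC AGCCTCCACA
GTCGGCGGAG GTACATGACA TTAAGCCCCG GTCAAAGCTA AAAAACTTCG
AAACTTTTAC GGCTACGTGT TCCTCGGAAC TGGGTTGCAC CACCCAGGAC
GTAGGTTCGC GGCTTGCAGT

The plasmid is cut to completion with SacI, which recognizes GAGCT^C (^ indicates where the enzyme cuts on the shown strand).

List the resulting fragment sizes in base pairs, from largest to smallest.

SacI sites (GAGCTC) start at positions 27, 44.
SacI cuts after base 5 of each site (before the last base), so after positions 31, 48.
Circular molecule, 2 cuts → 2 fragments:
  32–48 → 17 bp
  49–220 then 1–31 → 172 + 31 = 203 bp
Sorted largest to smallest: 203, 17 bp.

203, 17 bp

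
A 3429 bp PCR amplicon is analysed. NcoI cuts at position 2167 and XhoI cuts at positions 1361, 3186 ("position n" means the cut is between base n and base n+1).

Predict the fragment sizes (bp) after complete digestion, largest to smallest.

1361, 1019, 806, 243 bp

Combined cut positions (sorted): 1361, 2167, 3186.
Linear molecule, 3 cuts → 4 fragments:
  1361 − 0 = 1361 bp
  2167 − 1361 = 806 bp
  3186 − 2167 = 1019 bp
  3429 − 3186 = 243 bp
Sorted largest to smallest: 1361, 1019, 806, 243 bp.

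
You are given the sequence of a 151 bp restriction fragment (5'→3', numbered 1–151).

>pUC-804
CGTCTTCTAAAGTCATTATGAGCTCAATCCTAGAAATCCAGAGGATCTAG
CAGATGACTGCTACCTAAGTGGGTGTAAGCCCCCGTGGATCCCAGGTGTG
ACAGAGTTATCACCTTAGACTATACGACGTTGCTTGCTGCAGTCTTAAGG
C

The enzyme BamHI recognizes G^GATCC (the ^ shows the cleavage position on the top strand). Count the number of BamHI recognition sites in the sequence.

GGATCC occurs starting at position 87.
BamHI cuts at 1 site.

1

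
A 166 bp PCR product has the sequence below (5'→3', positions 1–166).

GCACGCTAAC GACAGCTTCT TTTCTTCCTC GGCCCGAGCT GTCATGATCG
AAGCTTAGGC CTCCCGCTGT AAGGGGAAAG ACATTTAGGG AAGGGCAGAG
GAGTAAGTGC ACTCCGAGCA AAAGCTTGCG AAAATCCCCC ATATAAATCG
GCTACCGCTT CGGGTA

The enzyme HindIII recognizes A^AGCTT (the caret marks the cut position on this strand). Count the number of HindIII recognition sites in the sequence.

2

AAGCTT occurs starting at positions 51, 122.
HindIII cuts at 2 sites.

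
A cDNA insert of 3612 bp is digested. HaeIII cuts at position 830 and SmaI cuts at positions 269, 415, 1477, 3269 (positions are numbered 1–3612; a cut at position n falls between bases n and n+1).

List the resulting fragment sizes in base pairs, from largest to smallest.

Combined cut positions (sorted): 269, 415, 830, 1477, 3269.
Linear molecule, 5 cuts → 6 fragments:
  269 − 0 = 269 bp
  415 − 269 = 146 bp
  830 − 415 = 415 bp
  1477 − 830 = 647 bp
  3269 − 1477 = 1792 bp
  3612 − 3269 = 343 bp
Sorted largest to smallest: 1792, 647, 415, 343, 269, 146 bp.

1792, 647, 415, 343, 269, 146 bp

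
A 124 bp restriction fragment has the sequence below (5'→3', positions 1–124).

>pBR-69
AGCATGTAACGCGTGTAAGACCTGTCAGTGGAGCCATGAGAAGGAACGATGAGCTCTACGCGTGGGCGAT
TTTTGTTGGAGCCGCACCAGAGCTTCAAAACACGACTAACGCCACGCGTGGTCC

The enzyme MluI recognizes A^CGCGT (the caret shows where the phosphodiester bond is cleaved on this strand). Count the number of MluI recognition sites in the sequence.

ACGCGT occurs starting at positions 9, 58, 114.
MluI cuts at 3 sites.

3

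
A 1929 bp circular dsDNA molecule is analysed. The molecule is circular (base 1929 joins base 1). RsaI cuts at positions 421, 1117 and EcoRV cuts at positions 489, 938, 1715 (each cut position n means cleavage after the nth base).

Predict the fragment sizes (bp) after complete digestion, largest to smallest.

635, 598, 449, 179, 68 bp

Combined cut positions (sorted): 421, 489, 938, 1117, 1715.
Circular molecule, 5 cuts → 5 fragments:
  489 − 421 = 68 bp
  938 − 489 = 449 bp
  1117 − 938 = 179 bp
  1715 − 1117 = 598 bp
  wrap: 1929 − 1715 + 421 = 635 bp
Sorted largest to smallest: 635, 598, 449, 179, 68 bp.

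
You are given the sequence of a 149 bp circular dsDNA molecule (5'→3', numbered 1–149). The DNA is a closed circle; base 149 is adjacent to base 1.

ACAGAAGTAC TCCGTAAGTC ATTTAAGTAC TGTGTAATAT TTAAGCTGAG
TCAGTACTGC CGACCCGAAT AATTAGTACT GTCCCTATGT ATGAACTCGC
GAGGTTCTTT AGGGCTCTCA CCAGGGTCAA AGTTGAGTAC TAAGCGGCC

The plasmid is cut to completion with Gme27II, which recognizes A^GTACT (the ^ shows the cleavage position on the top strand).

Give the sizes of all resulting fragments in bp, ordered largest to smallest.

61, 27, 22, 20, 19 bp

Gme27II sites (AGTACT) start at positions 6, 26, 53, 75, 136.
Gme27II cuts after the first base of each site, so after positions 6, 26, 53, 75, 136.
Circular molecule, 5 cuts → 5 fragments:
  7–26 → 20 bp
  27–53 → 27 bp
  54–75 → 22 bp
  76–136 → 61 bp
  137–149 then 1–6 → 13 + 6 = 19 bp
Sorted largest to smallest: 61, 27, 22, 20, 19 bp.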